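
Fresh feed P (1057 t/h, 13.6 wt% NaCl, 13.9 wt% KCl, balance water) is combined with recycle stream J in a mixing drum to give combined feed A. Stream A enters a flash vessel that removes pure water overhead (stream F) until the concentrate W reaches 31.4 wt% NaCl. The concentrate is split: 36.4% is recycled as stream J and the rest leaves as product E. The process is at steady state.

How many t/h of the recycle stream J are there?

262 t/h

Overall NaCl balance (none leaves overhead): NaCl in fresh feed = NaCl in product, i.e. 1057×0.136 = (1−0.364)·W·0.314.
W = 143.75/(0.314×0.636) = 719.83 t/h.
Recycle J = 0.364×719.83 = 262.02 t/h.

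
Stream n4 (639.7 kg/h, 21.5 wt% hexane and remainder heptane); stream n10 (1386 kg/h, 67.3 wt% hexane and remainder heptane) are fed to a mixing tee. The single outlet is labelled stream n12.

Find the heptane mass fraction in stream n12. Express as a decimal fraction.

Total flow out = 639.7 + 1386 = 2025.7 kg/h.
heptane in = 639.7×0.785 + 1386×0.327 = 955.39 kg/h.
heptane mass fraction in n12 = 955.39/2025.7 = 0.4716.

0.4716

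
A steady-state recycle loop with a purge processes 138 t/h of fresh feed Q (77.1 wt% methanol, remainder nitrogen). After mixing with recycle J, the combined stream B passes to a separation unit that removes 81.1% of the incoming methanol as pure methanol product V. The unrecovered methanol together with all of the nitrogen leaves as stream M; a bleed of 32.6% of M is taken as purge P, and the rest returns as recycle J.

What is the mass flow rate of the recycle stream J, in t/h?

nitrogen enters only via Q and leaves only via the purge: 138×0.229 = 0.326×(nitrogen in M), and the separation unit passes all nitrogen, so nitrogen in B = nitrogen in M = 96.939 t/h.
methanol in B: m_A = 138×0.771 + (1−0.326)·(1−0.811)·m_A, so m_A = 106.4/0.8726 = 121.93 t/h.
M = (1−0.811)×121.93 + 96.939 = 119.98 t/h.
Recycle J = (1−0.326)×119.98 = 80.869 t/h.

80.87 t/h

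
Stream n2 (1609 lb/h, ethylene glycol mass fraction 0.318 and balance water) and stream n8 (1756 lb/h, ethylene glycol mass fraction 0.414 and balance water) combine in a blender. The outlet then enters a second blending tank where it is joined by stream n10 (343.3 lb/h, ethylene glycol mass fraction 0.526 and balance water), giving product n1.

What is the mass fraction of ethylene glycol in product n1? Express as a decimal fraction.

Overall, product flow = 3708.3 lb/h.
ethylene glycol in = 1609×0.318 + 1756×0.414 + 343.3×0.526 = 1419.2 lb/h.
ethylene glycol fraction in n1 = 0.383.

0.383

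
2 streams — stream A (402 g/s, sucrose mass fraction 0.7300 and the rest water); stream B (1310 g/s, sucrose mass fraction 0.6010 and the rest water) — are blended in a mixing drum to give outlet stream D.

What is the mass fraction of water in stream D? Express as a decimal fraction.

Total flow out = 402 + 1310 = 1712 g/s.
water in = 402×0.270 + 1310×0.399 = 631.23 g/s.
water mass fraction in D = 631.23/1712 = 0.3687.

0.3687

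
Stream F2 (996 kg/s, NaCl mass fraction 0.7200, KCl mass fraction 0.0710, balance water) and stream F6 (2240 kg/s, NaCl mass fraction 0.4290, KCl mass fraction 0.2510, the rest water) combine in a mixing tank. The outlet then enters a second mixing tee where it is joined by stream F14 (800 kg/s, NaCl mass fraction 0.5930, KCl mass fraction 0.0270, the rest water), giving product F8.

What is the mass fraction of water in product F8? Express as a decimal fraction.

0.3045

Overall, product flow = 4036 kg/s.
water in = 996×0.209 + 2240×0.320 + 800×0.380 = 1229 kg/s.
water fraction in F8 = 0.3045.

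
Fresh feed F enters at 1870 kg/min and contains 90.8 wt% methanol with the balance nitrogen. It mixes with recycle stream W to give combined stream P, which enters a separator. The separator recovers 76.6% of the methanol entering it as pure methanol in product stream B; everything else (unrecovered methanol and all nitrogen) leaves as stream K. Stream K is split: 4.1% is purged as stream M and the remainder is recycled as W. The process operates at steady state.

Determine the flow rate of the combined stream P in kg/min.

nitrogen enters only via F and leaves only via the purge: 1870×0.092 = 0.041×(nitrogen in K), and the separator passes all nitrogen, so nitrogen in P = nitrogen in K = 4196.1 kg/min.
methanol in P: m_A = 1870×0.908 + (1−0.041)·(1−0.766)·m_A, so m_A = 1698/0.7756 = 2189.2 kg/min.
P = 2189.2 + 4196.1 = 6385.3 kg/min.

6385 kg/min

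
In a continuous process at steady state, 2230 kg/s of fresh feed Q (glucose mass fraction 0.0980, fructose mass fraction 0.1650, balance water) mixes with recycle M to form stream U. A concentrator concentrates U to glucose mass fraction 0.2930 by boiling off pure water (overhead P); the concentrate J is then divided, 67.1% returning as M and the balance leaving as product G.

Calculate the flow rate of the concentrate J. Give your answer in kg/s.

2267 kg/s

Overall glucose balance (none leaves overhead): glucose in fresh feed = glucose in product, i.e. 2230×0.098 = (1−0.671)·J·0.293.
J = 218.54/(0.293×0.329) = 2267.1 kg/s.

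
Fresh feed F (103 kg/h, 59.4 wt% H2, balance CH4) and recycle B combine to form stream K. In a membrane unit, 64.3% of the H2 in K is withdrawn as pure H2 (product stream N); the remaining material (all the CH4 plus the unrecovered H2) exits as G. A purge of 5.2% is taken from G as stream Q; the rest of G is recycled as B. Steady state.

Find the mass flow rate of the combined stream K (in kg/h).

CH4 enters only via F and leaves only via the purge: 103×0.406 = 0.052×(CH4 in G), and the membrane unit passes all CH4, so CH4 in K = CH4 in G = 804.19 kg/h.
H2 in K: m_A = 103×0.594 + (1−0.052)·(1−0.643)·m_A, so m_A = 61.182/0.6616 = 92.481 kg/h.
K = 92.481 + 804.19 = 896.67 kg/h.

896.7 kg/h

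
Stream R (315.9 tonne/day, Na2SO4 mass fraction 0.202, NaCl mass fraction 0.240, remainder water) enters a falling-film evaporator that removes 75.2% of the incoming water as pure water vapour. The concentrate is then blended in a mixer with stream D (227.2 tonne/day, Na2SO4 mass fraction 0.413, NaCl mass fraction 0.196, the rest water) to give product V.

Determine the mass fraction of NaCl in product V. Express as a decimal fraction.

Vapour removed = 0.752×0.558×315.9 = 132.56 tonne/day; concentrate = 183.34 tonne/day.
NaCl reaching the mixer = 75.816 (from concentrate) + 227.2×0.196 = 120.35 tonne/day.
Product flow = 183.34 + 227.2 = 410.54 tonne/day; NaCl fraction = 0.293.

0.293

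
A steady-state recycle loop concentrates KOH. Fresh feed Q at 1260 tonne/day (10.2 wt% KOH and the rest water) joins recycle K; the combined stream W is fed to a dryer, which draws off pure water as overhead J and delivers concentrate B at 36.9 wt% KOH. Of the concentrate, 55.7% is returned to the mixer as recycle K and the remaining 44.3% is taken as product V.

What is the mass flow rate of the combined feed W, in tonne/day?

1698 tonne/day

Overall KOH balance (none leaves overhead): KOH in fresh feed = KOH in product, i.e. 1260×0.102 = (1−0.557)·B·0.369.
B = 128.52/(0.369×0.443) = 786.21 tonne/day.
Recycle K = 0.557×786.21 = 437.92 tonne/day.
Combined feed W = 1260 + 437.92 = 1697.9 tonne/day.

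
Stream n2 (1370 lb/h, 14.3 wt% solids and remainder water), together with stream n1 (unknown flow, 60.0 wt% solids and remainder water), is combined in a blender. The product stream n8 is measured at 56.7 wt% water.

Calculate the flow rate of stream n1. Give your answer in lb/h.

2379 lb/h

Let n1 be the unknown flow. Total out = 1370 + n1.
water balance: 1174.1 + 0.400·n1 = 0.567·(1370 + n1)
(0.400 − 0.567)·n1 = 0.567×1370 − 1174.1 = -397.3
n1 = -397.3 / -0.167 = 2379 lb/h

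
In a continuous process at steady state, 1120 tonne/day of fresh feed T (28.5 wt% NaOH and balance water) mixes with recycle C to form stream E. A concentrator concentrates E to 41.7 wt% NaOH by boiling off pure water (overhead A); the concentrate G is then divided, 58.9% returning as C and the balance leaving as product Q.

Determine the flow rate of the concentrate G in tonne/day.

Overall NaOH balance (none leaves overhead): NaOH in fresh feed = NaOH in product, i.e. 1120×0.285 = (1−0.589)·G·0.417.
G = 319.2/(0.417×0.411) = 1862.5 tonne/day.

1862 tonne/day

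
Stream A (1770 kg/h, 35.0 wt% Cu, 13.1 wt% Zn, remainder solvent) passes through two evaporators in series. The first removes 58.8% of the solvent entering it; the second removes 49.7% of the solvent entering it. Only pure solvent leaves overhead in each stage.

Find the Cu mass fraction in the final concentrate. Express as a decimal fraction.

0.595

solvent in feed = 1770×0.519 = 918.63 kg/h.
After stage 1: solvent left = (1−0.588)×918.63 = 378.48; stream total = 1229.8 kg/h.
After stage 2: solvent left = (1−0.497)×378.48 = 190.37; final concentrate = 1041.7 kg/h.
Cu fraction = 619.5/1041.7 = 0.595.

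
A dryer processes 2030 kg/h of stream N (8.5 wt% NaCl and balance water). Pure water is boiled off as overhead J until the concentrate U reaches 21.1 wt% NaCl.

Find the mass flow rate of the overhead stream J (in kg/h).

1212 kg/h

NaCl is conserved: 2030×0.085 = 172.55 kg/h all reports to the concentrate.
Concentrate = 172.55/(target fraction) = 817.77 kg/h.
Overhead = 2030 − 817.77 = 1212.2 kg/h.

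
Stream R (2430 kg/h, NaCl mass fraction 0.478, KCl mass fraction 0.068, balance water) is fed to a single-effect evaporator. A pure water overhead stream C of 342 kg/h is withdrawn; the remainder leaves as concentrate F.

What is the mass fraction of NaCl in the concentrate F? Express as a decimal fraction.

NaCl is not removed: 2430×0.478 = 1161.5 kg/h of NaCl enters F.
Concentrate = 2430 − 342 = 2088 kg/h.
Mass fraction = 1161.5/2088 = 0.556.

0.556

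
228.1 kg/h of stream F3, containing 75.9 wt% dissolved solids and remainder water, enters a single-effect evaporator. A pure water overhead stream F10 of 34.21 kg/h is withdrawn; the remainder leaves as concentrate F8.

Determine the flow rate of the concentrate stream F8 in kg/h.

Concentrate = 228.1 − 34.21 = 193.89 kg/h.

193.9 kg/h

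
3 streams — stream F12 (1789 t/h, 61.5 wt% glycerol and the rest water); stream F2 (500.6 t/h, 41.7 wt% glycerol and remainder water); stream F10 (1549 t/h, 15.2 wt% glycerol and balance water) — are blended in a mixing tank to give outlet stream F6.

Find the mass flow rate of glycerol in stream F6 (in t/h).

1544 t/h

glycerol out = glycerol in = 1789×0.615 + 500.6×0.417 + 1549×0.152 = 1544.4 t/h.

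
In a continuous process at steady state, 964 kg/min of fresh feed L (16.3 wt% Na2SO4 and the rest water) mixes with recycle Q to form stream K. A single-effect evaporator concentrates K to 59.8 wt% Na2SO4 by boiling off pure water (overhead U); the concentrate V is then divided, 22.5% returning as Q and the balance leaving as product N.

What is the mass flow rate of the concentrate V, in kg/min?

Overall Na2SO4 balance (none leaves overhead): Na2SO4 in fresh feed = Na2SO4 in product, i.e. 964×0.163 = (1−0.225)·V·0.598.
V = 157.13/(0.598×0.775) = 339.05 kg/min.

339 kg/min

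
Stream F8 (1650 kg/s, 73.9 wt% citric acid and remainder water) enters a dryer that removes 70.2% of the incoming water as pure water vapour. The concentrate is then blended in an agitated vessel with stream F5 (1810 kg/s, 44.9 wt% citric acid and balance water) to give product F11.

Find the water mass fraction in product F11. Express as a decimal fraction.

0.3565

Vapour removed = 0.702×0.261×1650 = 302.32 kg/s; concentrate = 1347.7 kg/s.
water reaching the mixer = 128.33 (from concentrate) + 1810×0.551 = 1125.6 kg/s.
Product flow = 1347.7 + 1810 = 3157.7 kg/s; water fraction = 0.3565.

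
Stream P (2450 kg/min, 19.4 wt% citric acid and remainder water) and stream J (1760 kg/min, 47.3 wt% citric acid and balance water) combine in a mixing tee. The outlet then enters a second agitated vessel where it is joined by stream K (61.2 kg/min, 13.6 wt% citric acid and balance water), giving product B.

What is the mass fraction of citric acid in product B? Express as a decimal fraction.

Overall, product flow = 4271.2 kg/min.
citric acid in = 2450×0.194 + 1760×0.473 + 61.2×0.136 = 1316.1 kg/min.
citric acid fraction in B = 0.3081.

0.3081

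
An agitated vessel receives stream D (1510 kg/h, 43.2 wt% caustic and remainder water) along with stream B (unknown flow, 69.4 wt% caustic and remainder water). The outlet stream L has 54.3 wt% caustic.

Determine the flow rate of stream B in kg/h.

Let B be the unknown flow. Total out = 1510 + B.
caustic balance: 652.32 + 0.694·B = 0.543·(1510 + B)
(0.694 − 0.543)·B = 0.543×1510 − 652.32 = 167.61
B = 167.61 / 0.151 = 1110 kg/h

1110 kg/h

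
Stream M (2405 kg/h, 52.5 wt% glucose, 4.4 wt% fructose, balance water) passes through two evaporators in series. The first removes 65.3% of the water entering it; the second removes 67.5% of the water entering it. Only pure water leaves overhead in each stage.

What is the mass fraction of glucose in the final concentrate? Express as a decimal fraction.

0.850

water in feed = 2405×0.431 = 1036.6 kg/h.
After stage 1: water left = (1−0.653)×1036.6 = 359.68; stream total = 1728.1 kg/h.
After stage 2: water left = (1−0.675)×359.68 = 116.9; final concentrate = 1485.3 kg/h.
glucose fraction = 1262.6/1485.3 = 0.850.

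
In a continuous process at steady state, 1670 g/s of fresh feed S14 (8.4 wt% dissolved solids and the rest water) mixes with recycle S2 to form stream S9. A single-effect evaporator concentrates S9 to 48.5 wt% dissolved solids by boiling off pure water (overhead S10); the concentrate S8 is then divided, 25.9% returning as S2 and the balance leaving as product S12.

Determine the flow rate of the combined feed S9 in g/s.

1771 g/s

Overall dissolved solids balance (none leaves overhead): dissolved solids in fresh feed = dissolved solids in product, i.e. 1670×0.084 = (1−0.259)·S8·0.485.
S8 = 140.28/(0.485×0.741) = 390.33 g/s.
Recycle S2 = 0.259×390.33 = 101.1 g/s.
Combined feed S9 = 1670 + 101.1 = 1771.1 g/s.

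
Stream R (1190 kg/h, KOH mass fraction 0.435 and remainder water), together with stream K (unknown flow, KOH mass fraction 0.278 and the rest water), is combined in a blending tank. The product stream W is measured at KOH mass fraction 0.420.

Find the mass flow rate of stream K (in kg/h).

Let K be the unknown flow. Total out = 1190 + K.
KOH balance: 517.65 + 0.278·K = 0.420·(1190 + K)
(0.278 − 0.420)·K = 0.420×1190 − 517.65 = -17.85
K = -17.85 / -0.142 = 125.7 kg/h

125.7 kg/h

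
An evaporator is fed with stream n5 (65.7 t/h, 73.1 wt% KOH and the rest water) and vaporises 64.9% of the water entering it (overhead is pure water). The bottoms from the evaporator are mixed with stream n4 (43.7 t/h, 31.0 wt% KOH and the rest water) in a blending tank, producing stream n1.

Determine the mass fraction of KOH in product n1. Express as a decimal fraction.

0.629

Vapour removed = 0.649×0.269×65.7 = 11.47 t/h; concentrate = 54.23 t/h.
KOH reaching the mixer = 48.027 (from concentrate) + 43.7×0.310 = 61.574 t/h.
Product flow = 54.23 + 43.7 = 97.93 t/h; KOH fraction = 0.629.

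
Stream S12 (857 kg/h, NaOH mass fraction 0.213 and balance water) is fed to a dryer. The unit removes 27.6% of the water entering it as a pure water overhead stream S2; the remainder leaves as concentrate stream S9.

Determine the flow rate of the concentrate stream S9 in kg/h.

water entering = 857×0.787 = 674.46 kg/h; overhead removed = 0.276×674.46 = 186.15 kg/h.
Concentrate = 857 − 186.15 = 670.85 kg/h.

670.8 kg/h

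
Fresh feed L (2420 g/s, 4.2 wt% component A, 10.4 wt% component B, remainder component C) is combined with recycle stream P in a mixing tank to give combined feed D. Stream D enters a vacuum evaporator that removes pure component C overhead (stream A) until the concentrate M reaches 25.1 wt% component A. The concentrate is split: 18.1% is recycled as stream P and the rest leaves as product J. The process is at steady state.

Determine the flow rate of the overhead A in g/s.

Overall component A balance (none leaves overhead): component A in fresh feed = component A in product, i.e. 2420×0.042 = (1−0.181)·M·0.251.
M = 101.64/(0.251×0.819) = 494.43 g/s.
Recycle P = 0.181×494.43 = 89.492 g/s.
Combined feed D = 2420 + 89.492 = 2509.5 g/s.
Overhead A = D − M = 2509.5 − 494.43 = 2015.1 g/s.

2015 g/s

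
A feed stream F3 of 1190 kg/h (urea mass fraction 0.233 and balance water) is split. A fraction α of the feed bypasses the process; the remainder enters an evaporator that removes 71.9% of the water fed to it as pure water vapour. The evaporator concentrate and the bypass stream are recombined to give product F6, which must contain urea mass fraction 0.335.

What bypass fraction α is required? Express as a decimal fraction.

0.448

All 1190×0.233 = 277.27 kg/h of urea reaches F6, so F6 = 277.27/0.335 = 827.67 kg/h and vapour = 362.33 kg/h.
The evaporator receives (1−α)·1190 of feed at 0.767 water and removes 0.719 of that water:
0.719×0.767×(1−α)×1190 = 362.33
(1−α) = 362.33/656.25 = 0.5521;  α = 0.4479.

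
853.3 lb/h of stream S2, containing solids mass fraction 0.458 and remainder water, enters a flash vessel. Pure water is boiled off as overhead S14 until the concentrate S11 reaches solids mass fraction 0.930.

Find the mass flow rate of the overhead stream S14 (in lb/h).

solids is conserved: 853.3×0.458 = 390.81 lb/h all reports to the concentrate.
Concentrate = 390.81/(target fraction) = 420.23 lb/h.
Overhead = 853.3 − 420.23 = 433.07 lb/h.

433.1 lb/h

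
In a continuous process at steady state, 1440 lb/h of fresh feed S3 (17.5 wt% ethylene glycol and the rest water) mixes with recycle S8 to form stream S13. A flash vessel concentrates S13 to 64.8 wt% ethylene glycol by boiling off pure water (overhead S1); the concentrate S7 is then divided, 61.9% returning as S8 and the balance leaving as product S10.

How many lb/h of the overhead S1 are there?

Overall ethylene glycol balance (none leaves overhead): ethylene glycol in fresh feed = ethylene glycol in product, i.e. 1440×0.175 = (1−0.619)·S7·0.648.
S7 = 252/(0.648×0.381) = 1020.7 lb/h.
Recycle S8 = 0.619×1020.7 = 631.82 lb/h.
Combined feed S13 = 1440 + 631.82 = 2071.8 lb/h.
Overhead S1 = S13 − S7 = 2071.8 − 1020.7 = 1051.1 lb/h.

1051 lb/h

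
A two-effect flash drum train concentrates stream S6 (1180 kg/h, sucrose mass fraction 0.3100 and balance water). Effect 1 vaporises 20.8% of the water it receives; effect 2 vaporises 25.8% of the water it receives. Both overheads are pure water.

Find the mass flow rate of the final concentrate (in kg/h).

water in feed = 1180×0.690 = 814.2 kg/h.
After stage 1: water left = (1−0.208)×814.2 = 644.85; stream total = 1010.6 kg/h.
After stage 2: water left = (1−0.258)×644.85 = 478.48; final concentrate = 844.28 kg/h.

844.3 kg/h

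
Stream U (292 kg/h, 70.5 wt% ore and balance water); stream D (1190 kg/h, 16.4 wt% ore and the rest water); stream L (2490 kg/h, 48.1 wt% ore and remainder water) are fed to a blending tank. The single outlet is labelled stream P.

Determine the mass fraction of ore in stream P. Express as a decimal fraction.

0.402

Total flow out = 292 + 1190 + 2490 = 3972 kg/h.
ore in = 292×0.705 + 1190×0.164 + 2490×0.481 = 1598.7 kg/h.
ore mass fraction in P = 1598.7/3972 = 0.402.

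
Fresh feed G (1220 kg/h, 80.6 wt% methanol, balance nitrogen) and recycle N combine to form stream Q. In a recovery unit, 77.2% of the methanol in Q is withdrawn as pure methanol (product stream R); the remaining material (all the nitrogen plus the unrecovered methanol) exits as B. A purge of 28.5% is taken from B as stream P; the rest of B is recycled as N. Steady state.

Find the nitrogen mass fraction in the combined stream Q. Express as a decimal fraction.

0.414

nitrogen enters only via G and leaves only via the purge: 1220×0.194 = 0.285×(nitrogen in B), and the recovery unit passes all nitrogen, so nitrogen in Q = nitrogen in B = 830.46 kg/h.
methanol in Q: m_A = 1220×0.806 + (1−0.285)·(1−0.772)·m_A, so m_A = 983.32/0.8370 = 1174.8 kg/h.
Q = 1174.8 + 830.46 = 2005.3 kg/h.
nitrogen fraction in Q = 830.46/2005.3 = 0.414.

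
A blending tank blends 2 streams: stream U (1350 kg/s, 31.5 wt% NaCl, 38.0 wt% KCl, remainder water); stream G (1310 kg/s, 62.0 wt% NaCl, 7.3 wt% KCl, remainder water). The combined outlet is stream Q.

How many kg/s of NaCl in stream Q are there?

1237 kg/s

NaCl out = NaCl in = 1350×0.315 + 1310×0.620 = 1237.5 kg/s.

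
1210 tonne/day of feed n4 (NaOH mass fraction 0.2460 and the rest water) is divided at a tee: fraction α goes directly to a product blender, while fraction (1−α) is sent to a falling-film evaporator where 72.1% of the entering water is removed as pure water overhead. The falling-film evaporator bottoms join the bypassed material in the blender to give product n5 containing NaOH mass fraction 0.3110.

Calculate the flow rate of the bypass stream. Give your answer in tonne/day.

All 1210×0.246 = 297.66 tonne/day of NaOH reaches n5, so n5 = 297.66/0.311 = 957.11 tonne/day and vapour = 252.89 tonne/day.
The evaporator receives (1−α)·1210 of feed at 0.754 water and removes 0.721 of that water:
0.721×0.754×(1−α)×1210 = 252.89
(1−α) = 252.89/657.8 = 0.3845;  α = 0.6155.
Bypass flow = 0.6155×1210 = 744.81 tonne/day.

744.8 tonne/day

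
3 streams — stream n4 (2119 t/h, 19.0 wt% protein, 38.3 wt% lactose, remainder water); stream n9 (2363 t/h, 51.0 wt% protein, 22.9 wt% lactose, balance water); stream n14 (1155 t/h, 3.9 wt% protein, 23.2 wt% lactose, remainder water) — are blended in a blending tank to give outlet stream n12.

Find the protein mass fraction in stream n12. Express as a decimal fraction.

0.293

Total flow out = 2119 + 2363 + 1155 = 5637 t/h.
protein in = 2119×0.190 + 2363×0.510 + 1155×0.039 = 1652.8 t/h.
protein mass fraction in n12 = 1652.8/5637 = 0.293.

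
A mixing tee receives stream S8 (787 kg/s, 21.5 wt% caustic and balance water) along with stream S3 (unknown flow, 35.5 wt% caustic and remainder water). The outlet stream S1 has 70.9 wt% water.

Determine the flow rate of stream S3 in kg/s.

934.6 kg/s

Let S3 be the unknown flow. Total out = 787 + S3.
water balance: 617.8 + 0.645·S3 = 0.709·(787 + S3)
(0.645 − 0.709)·S3 = 0.709×787 − 617.8 = -59.812
S3 = -59.812 / -0.064 = 934.56 kg/s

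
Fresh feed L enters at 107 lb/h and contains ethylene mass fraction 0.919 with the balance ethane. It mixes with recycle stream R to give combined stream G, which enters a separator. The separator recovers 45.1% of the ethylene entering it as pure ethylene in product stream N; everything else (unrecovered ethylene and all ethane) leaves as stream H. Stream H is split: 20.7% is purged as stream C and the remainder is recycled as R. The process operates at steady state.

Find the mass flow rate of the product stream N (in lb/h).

ethylene in G: m_A = 107×0.919 + (1−0.207)·(1−0.451)·m_A, so m_A = 98.333/0.5646 = 174.15 lb/h.
Product N = 0.451×174.15 = 78.542 lb/h.

78.54 lb/h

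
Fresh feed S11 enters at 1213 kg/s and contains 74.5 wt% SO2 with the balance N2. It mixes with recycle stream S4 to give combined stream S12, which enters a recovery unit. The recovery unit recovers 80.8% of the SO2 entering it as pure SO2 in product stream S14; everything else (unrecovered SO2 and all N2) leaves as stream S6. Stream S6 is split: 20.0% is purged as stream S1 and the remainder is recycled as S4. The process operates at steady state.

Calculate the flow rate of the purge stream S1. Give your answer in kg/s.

N2 enters only via S11 and leaves only via the purge: 1213×0.255 = 0.200×(N2 in S6), and the recovery unit passes all N2, so N2 in S12 = N2 in S6 = 1546.6 kg/s.
SO2 in S12: m_A = 1213×0.745 + (1−0.200)·(1−0.808)·m_A, so m_A = 903.68/0.8464 = 1067.7 kg/s.
S6 = (1−0.808)×1067.7 + 1546.6 = 1751.6 kg/s.
Purge S1 = 0.200×1751.6 = 350.31 kg/s.

350.3 kg/s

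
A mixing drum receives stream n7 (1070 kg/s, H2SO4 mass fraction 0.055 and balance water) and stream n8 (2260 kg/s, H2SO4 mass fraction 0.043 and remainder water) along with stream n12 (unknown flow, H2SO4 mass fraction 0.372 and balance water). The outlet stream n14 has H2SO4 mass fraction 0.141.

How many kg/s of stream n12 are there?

1357 kg/s

Let n12 be the unknown flow. Total out = 3330 + n12.
H2SO4 balance: 156.03 + 0.372·n12 = 0.141·(3330 + n12)
(0.372 − 0.141)·n12 = 0.141×3330 − 156.03 = 313.5
n12 = 313.5 / 0.231 = 1357.1 kg/s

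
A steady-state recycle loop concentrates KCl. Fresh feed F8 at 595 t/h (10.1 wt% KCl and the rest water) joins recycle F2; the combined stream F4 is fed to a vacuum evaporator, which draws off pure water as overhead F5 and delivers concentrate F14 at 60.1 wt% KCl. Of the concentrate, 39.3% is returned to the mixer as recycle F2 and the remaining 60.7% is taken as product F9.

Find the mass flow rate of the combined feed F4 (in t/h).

659.7 t/h

Overall KCl balance (none leaves overhead): KCl in fresh feed = KCl in product, i.e. 595×0.101 = (1−0.393)·F14·0.601.
F14 = 60.095/(0.601×0.607) = 164.73 t/h.
Recycle F2 = 0.393×164.73 = 64.739 t/h.
Combined feed F4 = 595 + 64.739 = 659.74 t/h.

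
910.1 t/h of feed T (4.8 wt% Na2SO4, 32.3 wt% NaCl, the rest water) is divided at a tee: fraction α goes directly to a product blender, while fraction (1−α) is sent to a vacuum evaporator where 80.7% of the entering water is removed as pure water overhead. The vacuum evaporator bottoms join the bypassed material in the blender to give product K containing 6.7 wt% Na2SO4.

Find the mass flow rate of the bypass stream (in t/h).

401.7 t/h

All 910.1×0.048 = 43.685 t/h of Na2SO4 reaches K, so K = 43.685/0.067 = 652.01 t/h and vapour = 258.09 t/h.
The evaporator receives (1−α)·910.1 of feed at 0.629 water and removes 0.807 of that water:
0.807×0.629×(1−α)×910.1 = 258.09
(1−α) = 258.09/461.97 = 0.5587;  α = 0.4413.
Bypass flow = 0.4413×910.1 = 401.66 t/h.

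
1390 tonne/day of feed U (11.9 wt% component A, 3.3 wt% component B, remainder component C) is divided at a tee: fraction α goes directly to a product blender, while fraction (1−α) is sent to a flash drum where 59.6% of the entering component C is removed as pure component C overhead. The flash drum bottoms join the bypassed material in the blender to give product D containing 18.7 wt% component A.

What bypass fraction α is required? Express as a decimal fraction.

All 1390×0.119 = 165.41 tonne/day of component A reaches D, so D = 165.41/0.187 = 884.55 tonne/day and vapour = 505.45 tonne/day.
The evaporator receives (1−α)·1390 of feed at 0.848 component C and removes 0.596 of that component C:
0.596×0.848×(1−α)×1390 = 505.45
(1−α) = 505.45/702.52 = 0.7195;  α = 0.2805.

0.281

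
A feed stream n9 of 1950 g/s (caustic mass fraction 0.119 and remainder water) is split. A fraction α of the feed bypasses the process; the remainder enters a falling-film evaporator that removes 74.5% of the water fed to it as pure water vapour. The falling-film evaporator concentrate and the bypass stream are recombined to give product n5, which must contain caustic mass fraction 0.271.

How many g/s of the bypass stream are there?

283.6 g/s

All 1950×0.119 = 232.05 g/s of caustic reaches n5, so n5 = 232.05/0.271 = 856.27 g/s and vapour = 1093.7 g/s.
The evaporator receives (1−α)·1950 of feed at 0.881 water and removes 0.745 of that water:
0.745×0.881×(1−α)×1950 = 1093.7
(1−α) = 1093.7/1279.9 = 0.8546;  α = 0.1454.
Bypass flow = 0.1454×1950 = 283.61 g/s.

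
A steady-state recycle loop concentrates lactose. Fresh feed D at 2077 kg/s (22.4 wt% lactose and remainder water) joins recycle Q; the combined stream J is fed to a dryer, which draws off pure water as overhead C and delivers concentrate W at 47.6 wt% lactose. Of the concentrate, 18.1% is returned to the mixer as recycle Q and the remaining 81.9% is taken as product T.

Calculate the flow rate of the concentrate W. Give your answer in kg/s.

1193 kg/s

Overall lactose balance (none leaves overhead): lactose in fresh feed = lactose in product, i.e. 2077×0.224 = (1−0.181)·W·0.476.
W = 465.25/(0.476×0.819) = 1193.4 kg/s.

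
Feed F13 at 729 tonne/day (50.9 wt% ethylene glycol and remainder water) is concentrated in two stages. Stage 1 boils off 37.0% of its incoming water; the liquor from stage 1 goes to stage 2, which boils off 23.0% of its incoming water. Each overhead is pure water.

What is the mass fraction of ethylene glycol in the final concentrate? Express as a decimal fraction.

0.681

water in feed = 729×0.491 = 357.94 tonne/day.
After stage 1: water left = (1−0.370)×357.94 = 225.5; stream total = 596.56 tonne/day.
After stage 2: water left = (1−0.230)×225.5 = 173.64; final concentrate = 544.7 tonne/day.
ethylene glycol fraction = 371.06/544.7 = 0.681.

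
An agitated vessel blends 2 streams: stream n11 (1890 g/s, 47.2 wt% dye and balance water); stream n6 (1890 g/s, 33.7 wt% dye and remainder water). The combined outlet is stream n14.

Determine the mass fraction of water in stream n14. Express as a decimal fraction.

0.5955

Total flow out = 1890 + 1890 = 3780 g/s.
water in = 1890×0.528 + 1890×0.663 = 2251 g/s.
water mass fraction in n14 = 2251/3780 = 0.5955.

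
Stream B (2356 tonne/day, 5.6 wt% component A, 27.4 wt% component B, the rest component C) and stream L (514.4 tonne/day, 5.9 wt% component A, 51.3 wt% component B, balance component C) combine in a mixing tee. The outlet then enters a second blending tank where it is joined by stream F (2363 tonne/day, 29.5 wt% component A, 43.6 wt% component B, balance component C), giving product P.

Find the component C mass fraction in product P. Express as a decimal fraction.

0.465

Overall, product flow = 5233.4 tonne/day.
component C in = 2356×0.670 + 514.4×0.428 + 2363×0.269 = 2434.3 tonne/day.
component C fraction in P = 0.465.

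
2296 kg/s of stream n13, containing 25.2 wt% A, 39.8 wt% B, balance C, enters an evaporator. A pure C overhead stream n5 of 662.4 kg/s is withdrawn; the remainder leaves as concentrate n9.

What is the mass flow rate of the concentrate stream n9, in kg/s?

Concentrate = 2296 − 662.4 = 1633.6 kg/s.

1634 kg/s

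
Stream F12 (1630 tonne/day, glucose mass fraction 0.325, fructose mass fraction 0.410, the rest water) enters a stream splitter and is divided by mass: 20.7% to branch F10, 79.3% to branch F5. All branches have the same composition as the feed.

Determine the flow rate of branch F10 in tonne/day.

Branch F10 flow = 0.207×1630 = 337.41 tonne/day.

337.4 tonne/day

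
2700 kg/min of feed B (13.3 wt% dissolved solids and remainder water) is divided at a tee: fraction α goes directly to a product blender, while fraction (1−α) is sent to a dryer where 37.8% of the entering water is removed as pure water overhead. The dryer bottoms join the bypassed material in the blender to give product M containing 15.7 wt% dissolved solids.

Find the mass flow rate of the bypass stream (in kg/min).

1441 kg/min

All 2700×0.133 = 359.1 kg/min of dissolved solids reaches M, so M = 359.1/0.157 = 2287.3 kg/min and vapour = 412.74 kg/min.
The evaporator receives (1−α)·2700 of feed at 0.867 water and removes 0.378 of that water:
0.378×0.867×(1−α)×2700 = 412.74
(1−α) = 412.74/884.86 = 0.4664;  α = 0.5336.
Bypass flow = 0.5336×2700 = 1440.6 kg/min.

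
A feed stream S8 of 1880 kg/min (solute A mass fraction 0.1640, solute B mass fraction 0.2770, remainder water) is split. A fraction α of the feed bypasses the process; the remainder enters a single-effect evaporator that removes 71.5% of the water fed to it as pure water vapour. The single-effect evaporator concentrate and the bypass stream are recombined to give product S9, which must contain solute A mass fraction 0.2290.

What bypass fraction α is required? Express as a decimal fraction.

0.290

All 1880×0.164 = 308.32 kg/min of solute A reaches S9, so S9 = 308.32/0.229 = 1346.4 kg/min and vapour = 533.62 kg/min.
The evaporator receives (1−α)·1880 of feed at 0.559 water and removes 0.715 of that water:
0.715×0.559×(1−α)×1880 = 533.62
(1−α) = 533.62/751.41 = 0.7102;  α = 0.2898.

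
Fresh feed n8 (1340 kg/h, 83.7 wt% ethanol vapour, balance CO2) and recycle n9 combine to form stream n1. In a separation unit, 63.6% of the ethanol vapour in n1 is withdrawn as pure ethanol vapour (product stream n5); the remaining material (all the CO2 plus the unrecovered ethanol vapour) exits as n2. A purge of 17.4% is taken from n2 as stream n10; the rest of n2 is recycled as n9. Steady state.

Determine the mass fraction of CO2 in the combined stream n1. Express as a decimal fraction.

0.439

CO2 enters only via n8 and leaves only via the purge: 1340×0.163 = 0.174×(CO2 in n2), and the separation unit passes all CO2, so CO2 in n1 = CO2 in n2 = 1255.3 kg/h.
ethanol vapour in n1: m_A = 1340×0.837 + (1−0.174)·(1−0.636)·m_A, so m_A = 1121.6/0.6993 = 1603.8 kg/h.
n1 = 1603.8 + 1255.3 = 2859.1 kg/h.
CO2 fraction in n1 = 1255.3/2859.1 = 0.439.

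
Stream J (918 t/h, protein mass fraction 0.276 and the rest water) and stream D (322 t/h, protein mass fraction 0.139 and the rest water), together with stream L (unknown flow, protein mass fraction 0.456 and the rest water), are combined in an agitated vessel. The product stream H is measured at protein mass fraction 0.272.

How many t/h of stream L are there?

Let L be the unknown flow. Total out = 1240 + L.
protein balance: 298.13 + 0.456·L = 0.272·(1240 + L)
(0.456 − 0.272)·L = 0.272×1240 − 298.13 = 39.154
L = 39.154 / 0.184 = 212.79 t/h

212.8 t/h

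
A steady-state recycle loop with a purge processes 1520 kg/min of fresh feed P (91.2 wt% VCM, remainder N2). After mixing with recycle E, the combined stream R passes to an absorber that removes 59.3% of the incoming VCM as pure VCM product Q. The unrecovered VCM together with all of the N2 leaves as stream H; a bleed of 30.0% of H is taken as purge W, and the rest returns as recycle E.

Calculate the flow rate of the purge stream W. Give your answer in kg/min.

370.5 kg/min

N2 enters only via P and leaves only via the purge: 1520×0.088 = 0.300×(N2 in H), and the absorber passes all N2, so N2 in R = N2 in H = 445.87 kg/min.
VCM in R: m_A = 1520×0.912 + (1−0.300)·(1−0.593)·m_A, so m_A = 1386.2/0.7151 = 1938.5 kg/min.
H = (1−0.593)×1938.5 + 445.87 = 1234.8 kg/min.
Purge W = 0.300×1234.8 = 370.45 kg/min.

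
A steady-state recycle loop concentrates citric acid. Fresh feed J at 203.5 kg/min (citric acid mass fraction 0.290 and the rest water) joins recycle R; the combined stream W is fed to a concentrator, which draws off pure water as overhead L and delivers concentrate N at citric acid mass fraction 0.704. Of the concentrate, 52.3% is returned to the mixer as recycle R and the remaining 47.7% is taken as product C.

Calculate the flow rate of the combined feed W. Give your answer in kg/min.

295.4 kg/min

Overall citric acid balance (none leaves overhead): citric acid in fresh feed = citric acid in product, i.e. 203.5×0.290 = (1−0.523)·N·0.704.
N = 59.015/(0.704×0.477) = 175.74 kg/min.
Recycle R = 0.523×175.74 = 91.912 kg/min.
Combined feed W = 203.5 + 91.912 = 295.41 kg/min.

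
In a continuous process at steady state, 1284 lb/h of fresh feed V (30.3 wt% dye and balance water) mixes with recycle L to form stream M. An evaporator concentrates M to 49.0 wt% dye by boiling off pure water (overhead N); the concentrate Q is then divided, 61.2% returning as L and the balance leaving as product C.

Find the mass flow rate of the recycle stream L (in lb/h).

Overall dye balance (none leaves overhead): dye in fresh feed = dye in product, i.e. 1284×0.303 = (1−0.612)·Q·0.490.
Q = 389.05/(0.490×0.388) = 2046.3 lb/h.
Recycle L = 0.612×2046.3 = 1252.4 lb/h.

1252 lb/h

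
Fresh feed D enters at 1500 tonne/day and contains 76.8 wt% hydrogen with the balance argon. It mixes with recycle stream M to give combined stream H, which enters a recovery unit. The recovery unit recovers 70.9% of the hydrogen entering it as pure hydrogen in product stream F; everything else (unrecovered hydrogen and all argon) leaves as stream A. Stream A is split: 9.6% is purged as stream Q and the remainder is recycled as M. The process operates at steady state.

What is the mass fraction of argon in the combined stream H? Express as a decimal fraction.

0.6987

argon enters only via D and leaves only via the purge: 1500×0.232 = 0.096×(argon in A), and the recovery unit passes all argon, so argon in H = argon in A = 3625 tonne/day.
hydrogen in H: m_A = 1500×0.768 + (1−0.096)·(1−0.709)·m_A, so m_A = 1152/0.7369 = 1563.2 tonne/day.
H = 1563.2 + 3625 = 5188.2 tonne/day.
argon fraction in H = 3625/5188.2 = 0.6987.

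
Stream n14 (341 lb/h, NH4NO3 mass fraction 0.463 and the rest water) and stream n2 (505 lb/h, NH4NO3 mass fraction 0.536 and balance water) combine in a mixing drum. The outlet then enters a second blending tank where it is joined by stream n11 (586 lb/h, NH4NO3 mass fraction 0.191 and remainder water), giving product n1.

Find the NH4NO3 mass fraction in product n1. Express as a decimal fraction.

0.377

Overall, product flow = 1432 lb/h.
NH4NO3 in = 341×0.463 + 505×0.536 + 586×0.191 = 540.49 lb/h.
NH4NO3 fraction in n1 = 0.377.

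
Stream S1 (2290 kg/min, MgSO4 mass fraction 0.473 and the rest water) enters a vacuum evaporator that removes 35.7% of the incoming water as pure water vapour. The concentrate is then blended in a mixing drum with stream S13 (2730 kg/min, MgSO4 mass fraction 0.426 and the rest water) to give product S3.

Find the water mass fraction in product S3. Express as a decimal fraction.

Vapour removed = 0.357×0.527×2290 = 430.84 kg/min; concentrate = 1859.2 kg/min.
water reaching the mixer = 775.99 (from concentrate) + 2730×0.574 = 2343 kg/min.
Product flow = 1859.2 + 2730 = 4589.2 kg/min; water fraction = 0.511.

0.511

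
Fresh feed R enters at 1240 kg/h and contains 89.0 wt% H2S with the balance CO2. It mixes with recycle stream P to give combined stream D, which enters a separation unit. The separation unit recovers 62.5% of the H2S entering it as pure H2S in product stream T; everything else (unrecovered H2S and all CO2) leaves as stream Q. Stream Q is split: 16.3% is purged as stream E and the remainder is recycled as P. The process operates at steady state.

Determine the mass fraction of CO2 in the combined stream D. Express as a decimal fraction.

0.342

CO2 enters only via R and leaves only via the purge: 1240×0.110 = 0.163×(CO2 in Q), and the separation unit passes all CO2, so CO2 in D = CO2 in Q = 836.81 kg/h.
H2S in D: m_A = 1240×0.890 + (1−0.163)·(1−0.625)·m_A, so m_A = 1103.6/0.6861 = 1608.5 kg/h.
D = 1608.5 + 836.81 = 2445.3 kg/h.
CO2 fraction in D = 836.81/2445.3 = 0.342.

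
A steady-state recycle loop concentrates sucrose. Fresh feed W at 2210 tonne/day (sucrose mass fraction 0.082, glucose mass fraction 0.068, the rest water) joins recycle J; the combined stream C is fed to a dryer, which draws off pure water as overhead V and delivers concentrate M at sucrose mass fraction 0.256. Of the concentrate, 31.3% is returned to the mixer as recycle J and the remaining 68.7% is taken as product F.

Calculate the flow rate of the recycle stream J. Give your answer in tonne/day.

Overall sucrose balance (none leaves overhead): sucrose in fresh feed = sucrose in product, i.e. 2210×0.082 = (1−0.313)·M·0.256.
M = 181.22/(0.256×0.687) = 1030.4 tonne/day.
Recycle J = 0.313×1030.4 = 322.52 tonne/day.

322.5 tonne/day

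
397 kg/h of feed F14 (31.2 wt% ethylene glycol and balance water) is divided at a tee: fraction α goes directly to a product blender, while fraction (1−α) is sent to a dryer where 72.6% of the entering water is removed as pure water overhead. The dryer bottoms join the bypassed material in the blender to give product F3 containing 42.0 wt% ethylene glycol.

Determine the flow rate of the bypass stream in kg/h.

All 397×0.312 = 123.86 kg/h of ethylene glycol reaches F3, so F3 = 123.86/0.420 = 294.91 kg/h and vapour = 102.09 kg/h.
The evaporator receives (1−α)·397 of feed at 0.688 water and removes 0.726 of that water:
0.726×0.688×(1−α)×397 = 102.09
(1−α) = 102.09/198.3 = 0.5148;  α = 0.4852.
Bypass flow = 0.4852×397 = 192.62 kg/h.

192.6 kg/h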